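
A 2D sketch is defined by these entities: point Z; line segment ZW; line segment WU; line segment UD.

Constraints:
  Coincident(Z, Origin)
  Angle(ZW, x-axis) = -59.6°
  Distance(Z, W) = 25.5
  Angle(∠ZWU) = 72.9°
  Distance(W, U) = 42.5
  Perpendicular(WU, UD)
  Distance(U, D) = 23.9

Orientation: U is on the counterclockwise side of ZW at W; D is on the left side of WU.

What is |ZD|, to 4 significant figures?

35.01

Z is at the origin; ZW runs at -59.6° with length 25.5, so W = 25.5·(cos -59.6°, sin -59.6°) = (12.90, -21.99). ∠ZWU = 72.9°, so WU runs at -59.6° + (180° − 72.9°) = 47.50° from the x-axis; with |WU| = 42.5, U = W + 42.5·(cos 47.50°, sin 47.50°) = (41.62, 9.340). WU is perpendicular to UD; with |UD| = 23.9 on the left of WU, D = U + 23.9·(-0.7373, 0.6756) = (24.00, 25.49). Then |ZD| = |D − Z| = 35.01.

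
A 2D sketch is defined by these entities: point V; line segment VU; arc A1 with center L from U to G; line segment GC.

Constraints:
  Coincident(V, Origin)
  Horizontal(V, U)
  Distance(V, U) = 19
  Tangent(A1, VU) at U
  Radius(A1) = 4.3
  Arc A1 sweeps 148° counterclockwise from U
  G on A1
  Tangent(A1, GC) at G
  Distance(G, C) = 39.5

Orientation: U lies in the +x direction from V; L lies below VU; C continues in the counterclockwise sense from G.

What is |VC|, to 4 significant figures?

57.93

V is at the origin; V and U share the same y with |VU| = 19.0 and U on the +x side, so U = (19.00, 0.000). Tangency of A1 to VU means the radius LU is perpendicular to VU, so L = U + (0, -4.3) = (19.00, -4.300). On A1, U sits at bearing 90° from L; a 148° counterclockwise sweep puts G at bearing 238°, so G = L + 4.3·(cos 238°, sin 238°) = (16.72, -7.947). A1 meets GC tangentially, so LG is at right angles to GC, so GC runs along (−sin 238°, cos 238°); with |GC| = 39.5, C = (50.22, -28.88). Then |VC| = |C − V| = 57.93.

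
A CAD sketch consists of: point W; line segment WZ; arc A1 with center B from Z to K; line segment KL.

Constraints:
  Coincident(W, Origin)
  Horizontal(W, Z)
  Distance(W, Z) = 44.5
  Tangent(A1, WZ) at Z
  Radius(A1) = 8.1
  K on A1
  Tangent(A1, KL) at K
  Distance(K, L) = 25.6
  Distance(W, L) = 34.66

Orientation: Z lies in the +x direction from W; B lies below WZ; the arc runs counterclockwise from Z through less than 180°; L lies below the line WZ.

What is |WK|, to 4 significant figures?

37.88

W is at the origin; W and Z share the same y with |WZ| = 44.5 and Z on the +x side, so Z = (44.50, 0.000). A1 meets WZ tangentially, so BZ is at right angles to WZ, so B = Z + (0, -8.1) = (44.50, -8.100). Since BK ⟂ KL (tangency), |BL| = √(8.1² + 25.6²) = 26.85 regardless of where K sits on A1. So L lies on both circle(W, 34.66) and circle(B, 26.85); the below-WZ intersection is L = (23.80, -25.20). K is the foot of the tangent from L: K = (37.70, -3.702).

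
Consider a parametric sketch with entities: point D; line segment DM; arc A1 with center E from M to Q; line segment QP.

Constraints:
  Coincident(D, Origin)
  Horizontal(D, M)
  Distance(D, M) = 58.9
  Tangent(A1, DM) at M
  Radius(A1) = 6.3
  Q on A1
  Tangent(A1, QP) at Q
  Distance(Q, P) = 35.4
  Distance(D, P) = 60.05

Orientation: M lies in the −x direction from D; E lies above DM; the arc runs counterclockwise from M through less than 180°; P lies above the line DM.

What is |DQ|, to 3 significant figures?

53.0

D is at the origin; DM is horizontal with |DM| = 58.9 and M on the −x side, so M = (-58.9, 0.00). A1 meets DM tangentially, so EM is at right angles to DM, so E = M + (0, 6.3) = (-58.9, 6.30). Since EQ ⟂ QP (tangency), |EP| = √(6.3² + 35.4²) = 36.0 regardless of where Q sits on A1. So P lies on both circle(D, 60.05) and circle(E, 36.0); the above-DM intersection is P = (-45.2, 39.5). Q is the foot of the tangent from P: Q = (-52.7, 4.96).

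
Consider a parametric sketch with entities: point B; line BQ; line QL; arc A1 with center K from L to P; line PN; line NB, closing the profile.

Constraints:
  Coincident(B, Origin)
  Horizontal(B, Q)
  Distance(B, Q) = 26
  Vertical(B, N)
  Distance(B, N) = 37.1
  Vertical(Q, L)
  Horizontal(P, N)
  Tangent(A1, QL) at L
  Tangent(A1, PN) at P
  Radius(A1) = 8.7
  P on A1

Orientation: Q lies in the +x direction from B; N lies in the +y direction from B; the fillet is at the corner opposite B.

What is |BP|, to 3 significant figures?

40.9

B is at the origin; B and Q share the same y with |BQ| = 26.0 and Q on the +x side, so Q = (26.0, 0.00). BN is vertical with |BN| = 37.1 and N on the +y side, so N = (0.00, 37.1). The virtual corner opposite B is at (26.0, 37.1). Tangency of A1 to QL means the radius KL is perpendicular to QL and since A1 is tangent to PN there, KP ⟂ PN, with radius 8.7, so the center K sits 8.7 in from both sides at K = (17.3, 28.4). That places the tangent points at L = (26.0, 28.4) on QL and P = (17.3, 37.1) on PN. Then |BP| = |P − B| = 40.9.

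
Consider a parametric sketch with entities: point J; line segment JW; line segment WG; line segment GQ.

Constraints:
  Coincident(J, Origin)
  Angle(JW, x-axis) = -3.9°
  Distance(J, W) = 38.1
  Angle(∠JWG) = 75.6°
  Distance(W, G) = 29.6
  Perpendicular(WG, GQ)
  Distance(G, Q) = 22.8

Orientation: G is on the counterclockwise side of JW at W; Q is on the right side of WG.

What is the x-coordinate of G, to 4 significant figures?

32.62

J is at the origin; JW runs at -3.9° with length 38.1, so W = 38.1·(cos -3.9°, sin -3.9°) = (38.01, -2.591). ∠JWG = 75.6°, so WG runs at -3.9° + (180° − 75.6°) = 100.5° from the x-axis; with |WG| = 29.6, G = W + 29.6·(cos 100.5°, sin 100.5°) = (32.62, 26.51). So G.x = 32.62.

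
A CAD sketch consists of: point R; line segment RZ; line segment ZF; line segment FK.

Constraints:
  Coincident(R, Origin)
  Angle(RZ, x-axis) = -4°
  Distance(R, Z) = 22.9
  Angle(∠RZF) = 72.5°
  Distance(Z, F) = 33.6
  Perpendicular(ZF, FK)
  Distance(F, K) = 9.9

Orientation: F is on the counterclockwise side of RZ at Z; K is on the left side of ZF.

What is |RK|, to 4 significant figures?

29.26

∠RZF = 72.5°, so ZF runs at -4.0° + (180° − 72.5°) = 103.5° from the x-axis; with |ZF| = 33.6, F = Z + 33.6·(cos 103.5°, sin 103.5°) = (15.00, 31.07). The perpendicularity gives FK at right angles to ZF; with |FK| = 9.9 on the left of ZF, K = F + 9.9·(-0.9724, -0.2334) = (5.374, 28.76). Then |RK| = |K − R| = 29.26.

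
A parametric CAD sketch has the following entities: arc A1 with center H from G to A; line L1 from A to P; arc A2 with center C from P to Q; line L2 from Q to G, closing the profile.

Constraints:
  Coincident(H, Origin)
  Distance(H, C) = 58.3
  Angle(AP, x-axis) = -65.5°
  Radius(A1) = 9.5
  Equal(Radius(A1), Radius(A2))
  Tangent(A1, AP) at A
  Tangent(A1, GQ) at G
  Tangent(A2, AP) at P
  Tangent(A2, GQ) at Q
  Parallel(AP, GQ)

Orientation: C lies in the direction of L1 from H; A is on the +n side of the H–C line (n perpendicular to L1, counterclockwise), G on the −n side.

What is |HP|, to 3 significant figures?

59.1

The slot axis is L1's direction at -65.5°, so u = (cos -65.5°, sin -65.5°) = (0.415, -0.910) and n = (−sin -65.5°, cos -65.5°) = (0.910, 0.415). H is at the origin and C lies 58.3 along u from H, so C = 58.3·u = (24.2, -53.1). Tangency of A1 to both parallel lines with radius 9.5 puts A and G at H ± 9.5·n: A = (8.64, 3.94), G = (-8.64, -3.94). Equal radii place P and Q the same way about C: P = C + 9.5·n = (32.8, -49.1), Q = C − 9.5·n = (15.5, -57.0). Then |HP| = |P − H| = 59.1.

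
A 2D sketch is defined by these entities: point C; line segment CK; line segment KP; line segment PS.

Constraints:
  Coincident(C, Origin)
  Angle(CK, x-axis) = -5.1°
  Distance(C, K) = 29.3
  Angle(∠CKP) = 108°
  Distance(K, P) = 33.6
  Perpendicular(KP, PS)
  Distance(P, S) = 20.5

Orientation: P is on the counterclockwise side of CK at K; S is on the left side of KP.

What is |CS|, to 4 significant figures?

43.29

∠CKP = 108.0°, so KP runs at -5.1° + (180° − 108.0°) = 66.90° from the x-axis; with |KP| = 33.6, P = K + 33.6·(cos 66.90°, sin 66.90°) = (42.37, 28.30). The perpendicularity gives PS at right angles to KP; with |PS| = 20.5 on the left of KP, S = P + 20.5·(-0.9198, 0.3923) = (23.51, 36.34). Then |CS| = |S − C| = 43.29.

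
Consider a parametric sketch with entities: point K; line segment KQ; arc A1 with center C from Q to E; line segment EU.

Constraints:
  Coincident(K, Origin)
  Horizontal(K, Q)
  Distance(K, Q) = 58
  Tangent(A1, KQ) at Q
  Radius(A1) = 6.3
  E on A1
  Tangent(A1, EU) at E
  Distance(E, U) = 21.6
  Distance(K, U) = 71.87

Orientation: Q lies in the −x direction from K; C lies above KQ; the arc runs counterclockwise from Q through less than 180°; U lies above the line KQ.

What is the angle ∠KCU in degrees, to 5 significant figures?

118.57°

K is at the origin; K and Q share the same y with |KQ| = 58.0 and Q on the −x side, so Q = (-58.000, 0.0000). A1 meets KQ tangentially, so CQ is at right angles to KQ, so C = Q + (0, 6.3) = (-58.000, 6.3000). Since CE ⟂ EU (tangency), |CU| = √(6.3² + 21.6²) = 22.500 regardless of where E sits on A1. So U lies on both circle(K, 71.87) and circle(C, 22.500); the above-KQ intersection is U = (-66.562, 27.107). E is the foot of the tangent from U: E = (-53.078, 10.233).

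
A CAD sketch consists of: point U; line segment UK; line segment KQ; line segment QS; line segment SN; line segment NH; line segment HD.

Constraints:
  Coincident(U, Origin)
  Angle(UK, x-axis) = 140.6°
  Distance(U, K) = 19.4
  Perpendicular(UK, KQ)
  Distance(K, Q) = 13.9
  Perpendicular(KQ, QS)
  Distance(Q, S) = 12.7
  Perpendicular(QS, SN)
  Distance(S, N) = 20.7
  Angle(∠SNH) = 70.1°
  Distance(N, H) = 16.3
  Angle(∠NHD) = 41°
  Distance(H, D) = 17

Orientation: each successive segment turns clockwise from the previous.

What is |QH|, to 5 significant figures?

15.378

U is at the origin; UK runs at 140.6° with length 19.4, so K = (-14.991, 12.314). UK is perpendicular to KQ, so KQ runs at 50.600°; with |KQ| = 13.9, Q = (-6.1683, 23.055). KQ ⟂ QS, so QS runs at -39.400°; with |QS| = 12.7, S = (3.6454, 14.994). QS ⟂ SN, so SN runs at -129.40°; with |SN| = 20.7, N = (-9.4935, -1.0019). ∠SNH = 70.1° gives NH at 120.70° from the x-axis; with |NH| = 16.3, H = (-17.815, 13.014). Then |QH| = |H − Q| = 15.378.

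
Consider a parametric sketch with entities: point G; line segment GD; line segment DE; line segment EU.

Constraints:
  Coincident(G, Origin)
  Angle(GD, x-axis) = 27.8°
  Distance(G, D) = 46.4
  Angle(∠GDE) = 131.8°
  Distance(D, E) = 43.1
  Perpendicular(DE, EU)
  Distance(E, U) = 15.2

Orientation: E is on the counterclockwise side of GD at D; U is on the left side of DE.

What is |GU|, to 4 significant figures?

76.52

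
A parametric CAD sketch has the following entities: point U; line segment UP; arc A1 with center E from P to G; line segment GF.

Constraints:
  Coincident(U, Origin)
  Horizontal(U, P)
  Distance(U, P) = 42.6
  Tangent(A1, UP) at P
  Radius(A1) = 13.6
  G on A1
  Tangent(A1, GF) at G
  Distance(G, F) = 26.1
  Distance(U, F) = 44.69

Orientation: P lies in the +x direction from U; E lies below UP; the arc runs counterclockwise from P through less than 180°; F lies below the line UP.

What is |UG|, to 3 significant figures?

31.3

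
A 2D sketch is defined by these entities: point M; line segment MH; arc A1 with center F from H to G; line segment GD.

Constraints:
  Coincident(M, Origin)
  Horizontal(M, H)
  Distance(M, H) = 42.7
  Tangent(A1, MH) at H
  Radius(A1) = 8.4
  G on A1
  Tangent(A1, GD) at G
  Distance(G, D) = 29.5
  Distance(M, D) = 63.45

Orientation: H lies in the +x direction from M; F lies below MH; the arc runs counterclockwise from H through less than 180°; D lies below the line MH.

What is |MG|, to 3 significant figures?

37.7

Checks: |MH| = 42.70 ✓; |FG| = 8.400 ✓; ∠(FG, GD) = 90.00° ✓; |GD| = 29.50 ✓; |MD| = 63.45 ✓.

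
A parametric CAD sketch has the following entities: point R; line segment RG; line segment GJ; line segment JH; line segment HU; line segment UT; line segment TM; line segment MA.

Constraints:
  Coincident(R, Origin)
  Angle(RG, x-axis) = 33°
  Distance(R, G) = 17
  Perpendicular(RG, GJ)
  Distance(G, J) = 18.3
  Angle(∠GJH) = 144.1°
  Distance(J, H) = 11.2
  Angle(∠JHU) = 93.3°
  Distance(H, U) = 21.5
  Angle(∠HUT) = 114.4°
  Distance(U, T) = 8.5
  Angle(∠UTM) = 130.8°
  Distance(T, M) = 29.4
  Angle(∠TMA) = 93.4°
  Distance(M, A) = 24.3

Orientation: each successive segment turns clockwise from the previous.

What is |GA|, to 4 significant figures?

19.19

R is at the origin; RG runs at 33.0° with length 17.0, so G = (14.26, 9.259). The perpendicularity gives GJ at right angles to RG, so GJ runs at -57.00°; with |GJ| = 18.3, J = (24.22, -6.089). ∠GJH = 144.1° gives JH at -92.90° from the x-axis; with |JH| = 11.2, H = (23.66, -17.27). ∠JHU = 93.3° gives HU at -179.6° from the x-axis; with |HU| = 21.5, U = (2.158, -17.42). ∠HUT = 114.4° gives UT at 114.8° from the x-axis; with |UT| = 8.5, T = (-1.407, -9.708). ∠UTM = 130.8° gives TM at 65.60° from the x-axis; with |TM| = 29.4, M = (10.74, 17.07). ∠TMA = 93.4° gives MA at -21.00° from the x-axis; with |MA| = 24.3, A = (33.42, 8.357). Then |GA| = |A − G| = 19.19.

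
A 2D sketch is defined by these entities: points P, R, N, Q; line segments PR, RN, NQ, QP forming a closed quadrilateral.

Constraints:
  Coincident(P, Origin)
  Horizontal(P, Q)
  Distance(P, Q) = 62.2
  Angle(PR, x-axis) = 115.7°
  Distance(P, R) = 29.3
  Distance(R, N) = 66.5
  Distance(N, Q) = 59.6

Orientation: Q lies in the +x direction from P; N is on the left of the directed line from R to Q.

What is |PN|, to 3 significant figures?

73.6

P is at the origin; P and Q share the same y with |PQ| = 62.2 and Q in +x, so Q = (62.2, 0). PR runs at 115.7° with |PR| = 29.3, so R = (-12.7, 26.4). N is determined by |RN| = 66.5 and |NQ| = 59.6 together: it lies at the intersection of circle(R, 66.5) and circle(Q, 59.6). With |RQ| = 79.4, the foot of the radical line on RQ is 45.2 from R and the perpendicular offset is √(66.5² − 45.2²) = 48.8. Taking the left-of-RQ solution: N = (46.1, 57.4).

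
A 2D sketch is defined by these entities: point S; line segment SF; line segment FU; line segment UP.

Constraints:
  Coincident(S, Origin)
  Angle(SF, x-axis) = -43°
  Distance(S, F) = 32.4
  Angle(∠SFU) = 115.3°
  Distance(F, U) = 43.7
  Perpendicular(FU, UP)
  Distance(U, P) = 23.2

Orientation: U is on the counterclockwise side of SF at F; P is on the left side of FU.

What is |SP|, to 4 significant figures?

57.87

S is at the origin; SF runs at -43.0° with length 32.4, so F = 32.4·(cos -43.0°, sin -43.0°) = (23.70, -22.10). ∠SFU = 115.3°, so FU runs at -43.0° + (180° − 115.3°) = 21.70° from the x-axis; with |FU| = 43.7, U = F + 43.7·(cos 21.70°, sin 21.70°) = (64.30, -5.939). FU ⟂ UP; with |UP| = 23.2 on the left of FU, P = U + 23.2·(-0.3697, 0.9291) = (55.72, 15.62). Then |SP| = |P − S| = 57.87.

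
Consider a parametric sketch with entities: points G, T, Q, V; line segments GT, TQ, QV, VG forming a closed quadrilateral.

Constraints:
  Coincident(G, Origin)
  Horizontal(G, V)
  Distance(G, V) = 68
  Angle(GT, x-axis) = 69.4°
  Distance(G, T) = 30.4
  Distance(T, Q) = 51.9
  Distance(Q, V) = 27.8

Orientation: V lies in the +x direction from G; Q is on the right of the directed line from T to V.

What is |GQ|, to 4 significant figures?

44.69

Checks: |TQ| = 51.90 ✓; |QV| = 27.80 ✓.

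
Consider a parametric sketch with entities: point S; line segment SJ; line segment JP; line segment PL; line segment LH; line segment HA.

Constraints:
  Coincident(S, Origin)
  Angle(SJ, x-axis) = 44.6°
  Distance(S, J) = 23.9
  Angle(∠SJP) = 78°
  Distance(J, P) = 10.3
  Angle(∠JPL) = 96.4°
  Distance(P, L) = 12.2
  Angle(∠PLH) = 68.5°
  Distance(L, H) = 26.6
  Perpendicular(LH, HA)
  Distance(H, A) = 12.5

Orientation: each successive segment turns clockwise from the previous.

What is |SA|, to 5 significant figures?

34.099

∠PLH = 68.5° gives LH at 107.50° from the x-axis; with |LH| = 26.6, H = (5.0868, 25.795). The perpendicularity gives HA at right angles to LH, so HA runs at 17.500°; with |HA| = 12.5, A = (17.008, 29.554). Then |SA| = |A − S| = 34.099.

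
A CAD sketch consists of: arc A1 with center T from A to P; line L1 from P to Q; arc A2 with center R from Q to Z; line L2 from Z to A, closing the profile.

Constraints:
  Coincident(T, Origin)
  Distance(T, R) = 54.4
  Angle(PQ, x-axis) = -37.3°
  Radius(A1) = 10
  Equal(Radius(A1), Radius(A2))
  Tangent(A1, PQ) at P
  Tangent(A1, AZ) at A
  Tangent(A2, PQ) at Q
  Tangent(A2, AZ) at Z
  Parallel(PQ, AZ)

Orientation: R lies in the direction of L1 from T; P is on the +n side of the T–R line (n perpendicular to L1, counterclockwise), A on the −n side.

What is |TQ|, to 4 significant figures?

55.31

The slot axis is L1's direction at -37.3°, so u = (cos -37.3°, sin -37.3°) = (0.7955, -0.6060) and n = (−sin -37.3°, cos -37.3°) = (0.6060, 0.7955). T is at the origin and R lies 54.4 along u from T, so R = 54.4·u = (43.27, -32.97). Tangency of A1 to both parallel lines with radius 10.0 puts P and A at T ± 10.0·n: P = (6.060, 7.955), A = (-6.060, -7.955). Equal radii place Q and Z the same way about R: Q = R + 10.0·n = (49.33, -25.01), Z = R − 10.0·n = (37.21, -40.92). Then |TQ| = |Q − T| = 55.31.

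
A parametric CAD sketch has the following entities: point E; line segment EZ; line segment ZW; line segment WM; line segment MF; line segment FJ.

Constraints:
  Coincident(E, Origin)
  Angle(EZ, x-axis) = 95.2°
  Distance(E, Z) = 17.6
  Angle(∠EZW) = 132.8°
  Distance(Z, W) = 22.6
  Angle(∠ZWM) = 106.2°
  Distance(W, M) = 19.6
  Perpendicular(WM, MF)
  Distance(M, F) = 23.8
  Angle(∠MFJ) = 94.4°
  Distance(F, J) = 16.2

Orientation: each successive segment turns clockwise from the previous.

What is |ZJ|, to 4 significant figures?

10.31

E is at the origin; EZ runs at 95.2° with length 17.6, so Z = (-1.595, 17.53). ∠EZW = 132.8° gives ZW at 48.00° from the x-axis; with |ZW| = 22.6, W = (13.53, 34.32). ∠ZWM = 106.2° gives WM at -25.80° from the x-axis; with |WM| = 19.6, M = (31.17, 25.79). WM ⟂ MF, so MF runs at -115.8°; with |MF| = 23.8, F = (20.81, 4.365). ∠MFJ = 94.4° gives FJ at 158.6° from the x-axis; with |FJ| = 16.2, J = (5.732, 10.28). Then |ZJ| = |J − Z| = 10.31.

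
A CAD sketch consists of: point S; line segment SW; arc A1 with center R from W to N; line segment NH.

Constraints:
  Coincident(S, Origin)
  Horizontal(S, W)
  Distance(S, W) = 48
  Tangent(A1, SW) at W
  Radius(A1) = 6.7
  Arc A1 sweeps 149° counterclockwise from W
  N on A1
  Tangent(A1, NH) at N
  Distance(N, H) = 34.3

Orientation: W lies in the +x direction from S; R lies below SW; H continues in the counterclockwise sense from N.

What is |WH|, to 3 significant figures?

39.7

On A1, W sits at bearing 90° from R; a 149° counterclockwise sweep puts N at bearing 239°, so N = R + 6.7·(cos 239°, sin 239°) = (44.5, -12.4). The tangent condition forces RN to be normal to NH, so NH runs along (−sin 239°, cos 239°); with |NH| = 34.3, H = (74.0, -30.1). Then |WH| = |H − W| = 39.7.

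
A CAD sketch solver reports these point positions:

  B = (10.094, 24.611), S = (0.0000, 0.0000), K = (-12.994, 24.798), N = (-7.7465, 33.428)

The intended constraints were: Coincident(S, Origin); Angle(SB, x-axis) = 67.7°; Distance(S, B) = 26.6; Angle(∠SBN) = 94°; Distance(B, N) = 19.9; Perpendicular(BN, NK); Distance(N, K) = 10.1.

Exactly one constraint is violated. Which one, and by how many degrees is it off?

Perpendicular(BN, NK) — off by 5.00°.

S = (0.00, 0.00) ✓; SB at 67.70° ✓; |SB| = 26.60 ✓; ∠SBN = 94.00° ✓; |BN| = 19.90 ✓; ∠(BN, NK) = 85.00° ✗; |NK| = 10.10 ✓.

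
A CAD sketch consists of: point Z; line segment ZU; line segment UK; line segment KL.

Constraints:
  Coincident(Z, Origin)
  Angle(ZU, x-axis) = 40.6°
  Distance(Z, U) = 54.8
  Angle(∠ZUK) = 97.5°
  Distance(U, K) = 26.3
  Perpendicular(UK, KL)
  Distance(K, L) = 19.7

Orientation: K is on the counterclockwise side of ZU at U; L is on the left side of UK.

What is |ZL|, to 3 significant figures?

48.1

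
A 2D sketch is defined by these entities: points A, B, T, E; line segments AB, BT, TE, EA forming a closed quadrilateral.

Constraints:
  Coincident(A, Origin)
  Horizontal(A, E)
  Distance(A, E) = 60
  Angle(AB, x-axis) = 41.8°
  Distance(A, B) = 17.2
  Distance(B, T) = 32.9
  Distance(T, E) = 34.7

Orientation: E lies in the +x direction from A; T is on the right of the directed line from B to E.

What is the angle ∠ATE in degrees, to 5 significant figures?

121.47°

Checks: |BT| = 32.90 ✓; |TE| = 34.70 ✓.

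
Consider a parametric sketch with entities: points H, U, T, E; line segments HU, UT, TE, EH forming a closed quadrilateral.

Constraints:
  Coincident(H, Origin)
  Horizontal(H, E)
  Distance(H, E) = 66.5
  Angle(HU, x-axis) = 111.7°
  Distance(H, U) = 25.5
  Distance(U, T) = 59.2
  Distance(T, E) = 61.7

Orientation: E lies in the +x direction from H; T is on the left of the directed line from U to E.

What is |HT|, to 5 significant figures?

68.858

H is at the origin; H and E share the same y with |HE| = 66.5 and E in +x, so E = (66.5, 0). HU runs at 111.7° with |HU| = 25.5, so U = (-9.4285, 23.693). T is determined by |UT| = 59.2 and |TE| = 61.7 together: it lies at the intersection of circle(U, 59.2) and circle(E, 61.7). With |UE| = 79.539, the foot of the radical line on UE is 37.870 from U and the perpendicular offset is √(59.2² − 37.870²) = 45.503. Taking the left-of-UE solution: T = (40.276, 55.850).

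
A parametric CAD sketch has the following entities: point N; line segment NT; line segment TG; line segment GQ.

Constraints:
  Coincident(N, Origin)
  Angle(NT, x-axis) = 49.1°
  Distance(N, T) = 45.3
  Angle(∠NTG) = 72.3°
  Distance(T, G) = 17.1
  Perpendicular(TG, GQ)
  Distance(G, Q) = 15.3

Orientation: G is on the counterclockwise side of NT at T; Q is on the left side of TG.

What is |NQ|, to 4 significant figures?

28.05

N is at the origin; NT runs at 49.1° with length 45.3, so T = 45.3·(cos 49.1°, sin 49.1°) = (29.66, 34.24). ∠NTG = 72.3°, so TG runs at 49.1° + (180° − 72.3°) = 156.8° from the x-axis; with |TG| = 17.1, G = T + 17.1·(cos 156.8°, sin 156.8°) = (13.94, 40.98). The perpendicularity gives GQ at right angles to TG; with |GQ| = 15.3 on the left of TG, Q = G + 15.3·(-0.3939, -0.9191) = (7.915, 26.91). Then |NQ| = |Q − N| = 28.05.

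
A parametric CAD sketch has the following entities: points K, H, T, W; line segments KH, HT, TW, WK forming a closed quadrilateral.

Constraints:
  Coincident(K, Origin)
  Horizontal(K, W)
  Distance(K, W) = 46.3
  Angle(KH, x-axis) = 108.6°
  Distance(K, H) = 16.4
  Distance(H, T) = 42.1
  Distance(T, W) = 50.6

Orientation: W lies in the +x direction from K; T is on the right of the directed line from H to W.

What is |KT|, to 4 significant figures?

25.94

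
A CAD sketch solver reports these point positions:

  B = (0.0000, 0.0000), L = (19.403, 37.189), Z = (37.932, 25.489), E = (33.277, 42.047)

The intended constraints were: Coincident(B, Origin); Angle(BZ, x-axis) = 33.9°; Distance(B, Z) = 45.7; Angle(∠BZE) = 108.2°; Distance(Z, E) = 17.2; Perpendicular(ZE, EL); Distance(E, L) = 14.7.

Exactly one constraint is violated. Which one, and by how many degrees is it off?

Perpendicular(ZE, EL) — off by 3.60°.

B = (0.00, 0.00) ✓; BZ at 33.90° ✓; |BZ| = 45.70 ✓; ∠BZE = 108.2° ✓; |ZE| = 17.20 ✓; ∠(ZE, EL) = 93.60° ✗; |EL| = 14.70 ✓.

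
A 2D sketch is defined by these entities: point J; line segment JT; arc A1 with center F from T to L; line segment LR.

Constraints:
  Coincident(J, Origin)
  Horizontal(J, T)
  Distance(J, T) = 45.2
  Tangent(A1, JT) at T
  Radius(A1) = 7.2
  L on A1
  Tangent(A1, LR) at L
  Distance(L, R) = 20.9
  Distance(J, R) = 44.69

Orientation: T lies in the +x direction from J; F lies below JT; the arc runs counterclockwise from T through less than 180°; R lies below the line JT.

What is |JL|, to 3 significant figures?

38.6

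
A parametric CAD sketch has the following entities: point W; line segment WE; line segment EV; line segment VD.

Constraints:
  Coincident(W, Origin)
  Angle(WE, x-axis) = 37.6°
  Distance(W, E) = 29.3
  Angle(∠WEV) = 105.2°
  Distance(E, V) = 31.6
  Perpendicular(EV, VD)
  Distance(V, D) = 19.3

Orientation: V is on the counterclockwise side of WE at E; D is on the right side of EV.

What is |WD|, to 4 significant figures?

61.70

W is at the origin; WE runs at 37.6° with length 29.3, so E = 29.3·(cos 37.6°, sin 37.6°) = (23.21, 17.88). ∠WEV = 105.2°, so EV runs at 37.6° + (180° − 105.2°) = 112.4° from the x-axis; with |EV| = 31.6, V = E + 31.6·(cos 112.4°, sin 112.4°) = (11.17, 47.09). EV is perpendicular to VD; with |VD| = 19.3 on the right of EV, D = V + 19.3·(0.9245, 0.3811) = (29.02, 54.45). Then |WD| = |D − W| = 61.70.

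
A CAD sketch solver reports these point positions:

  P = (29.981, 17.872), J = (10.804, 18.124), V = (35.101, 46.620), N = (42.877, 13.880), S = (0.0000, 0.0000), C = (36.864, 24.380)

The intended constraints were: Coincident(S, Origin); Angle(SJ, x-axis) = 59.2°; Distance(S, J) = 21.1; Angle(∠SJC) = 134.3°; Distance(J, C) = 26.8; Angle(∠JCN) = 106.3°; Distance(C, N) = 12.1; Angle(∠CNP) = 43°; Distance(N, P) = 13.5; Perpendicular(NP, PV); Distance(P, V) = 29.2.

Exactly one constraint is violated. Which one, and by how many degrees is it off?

Perpendicular(NP, PV) — off by 7.10°.

S = (0.00, 0.00) ✓; SJ at 59.20° ✓; |SJ| = 21.10 ✓; ∠SJC = 134.3° ✓; |JC| = 26.80 ✓; ∠JCN = 106.3° ✓; |CN| = 12.10 ✓; ∠CNP = 43.00° ✓; |NP| = 13.50 ✓; ∠(NP, PV) = 82.90° ✗; |PV| = 29.20 ✓.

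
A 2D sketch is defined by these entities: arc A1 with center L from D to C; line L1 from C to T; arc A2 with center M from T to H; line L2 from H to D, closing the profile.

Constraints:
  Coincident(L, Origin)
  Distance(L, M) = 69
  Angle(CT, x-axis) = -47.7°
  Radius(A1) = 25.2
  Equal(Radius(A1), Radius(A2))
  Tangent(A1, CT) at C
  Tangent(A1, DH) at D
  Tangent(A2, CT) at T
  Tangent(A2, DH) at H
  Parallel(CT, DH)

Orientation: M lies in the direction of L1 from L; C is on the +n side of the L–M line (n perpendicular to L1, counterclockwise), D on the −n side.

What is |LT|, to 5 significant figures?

73.458

The slot axis is L1's direction at -47.7°, so u = (cos -47.7°, sin -47.7°) = (0.67301, -0.73963) and n = (−sin -47.7°, cos -47.7°) = (0.73963, 0.67301). L is at the origin and M lies 69.0 along u from L, so M = 69.0·u = (46.438, -51.035). Tangency of A1 to both parallel lines with radius 25.2 puts C and D at L ± 25.2·n: C = (18.639, 16.960), D = (-18.639, -16.960). Equal radii place T and H the same way about M: T = M + 25.2·n = (65.077, -34.075), H = M − 25.2·n = (27.799, -67.994). Then |LT| = |T − L| = 73.458.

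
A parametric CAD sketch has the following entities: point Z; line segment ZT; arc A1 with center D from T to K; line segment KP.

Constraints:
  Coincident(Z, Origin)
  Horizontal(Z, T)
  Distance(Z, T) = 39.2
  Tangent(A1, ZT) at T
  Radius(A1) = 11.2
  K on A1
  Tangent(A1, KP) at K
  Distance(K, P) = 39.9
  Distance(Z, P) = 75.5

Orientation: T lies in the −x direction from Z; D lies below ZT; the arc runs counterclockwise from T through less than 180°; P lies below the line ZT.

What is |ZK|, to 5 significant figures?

50.952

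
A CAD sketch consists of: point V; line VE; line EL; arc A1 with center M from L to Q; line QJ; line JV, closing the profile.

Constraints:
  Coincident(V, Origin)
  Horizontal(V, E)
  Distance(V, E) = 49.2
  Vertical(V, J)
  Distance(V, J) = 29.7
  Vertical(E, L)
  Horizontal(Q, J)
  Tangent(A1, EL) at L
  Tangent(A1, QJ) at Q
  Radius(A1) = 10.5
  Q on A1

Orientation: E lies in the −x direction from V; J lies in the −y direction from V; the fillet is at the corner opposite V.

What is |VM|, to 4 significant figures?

43.20

V is at the origin; VE is horizontal with |VE| = 49.2 and E on the −x side, so E = (-49.20, 0.000). V and J share the same x with |VJ| = 29.7 and J on the −y side, so J = (0.000, -29.70). The virtual corner opposite V is at (-49.20, -29.70). The tangent condition forces ML to be normal to EL and tangency of A1 to QJ means the radius MQ is perpendicular to QJ, with radius 10.5, so the center M sits 10.5 in from both sides at M = (-38.70, -19.20). Then |VM| = |M − V| = 43.20.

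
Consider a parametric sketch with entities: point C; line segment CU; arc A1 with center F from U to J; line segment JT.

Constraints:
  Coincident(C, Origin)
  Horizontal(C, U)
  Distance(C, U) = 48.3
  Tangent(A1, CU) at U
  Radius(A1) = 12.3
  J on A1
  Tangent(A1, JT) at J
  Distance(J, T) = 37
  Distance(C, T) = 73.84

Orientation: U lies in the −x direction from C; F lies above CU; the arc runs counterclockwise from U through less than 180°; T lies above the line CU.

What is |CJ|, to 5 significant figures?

41.229

Checks: ∠(FU, UC) = 90.00° ✓; |FJ| = 12.30 ✓; ∠(FJ, JT) = 90.00° ✓; |JT| = 37.00 ✓; |CT| = 73.84 ✓.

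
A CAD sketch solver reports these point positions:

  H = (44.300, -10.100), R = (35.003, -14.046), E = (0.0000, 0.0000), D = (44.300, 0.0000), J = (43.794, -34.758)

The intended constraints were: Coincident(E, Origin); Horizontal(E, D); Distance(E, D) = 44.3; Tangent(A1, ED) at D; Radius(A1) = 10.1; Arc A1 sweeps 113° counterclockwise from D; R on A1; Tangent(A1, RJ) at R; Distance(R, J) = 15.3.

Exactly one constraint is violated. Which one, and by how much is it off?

Distance(R, J) = 15.3 — off by 7.20.

E = (0.00, 0.00) ✓; E.y = 0.00, D.y = 0.00 ✓; |ED| = 44.30 ✓; ∠(HD, DE) = 90.00° ✓; |HD| = 10.10 ✓; bearing(H→R) − bearing(H→D) = 113.0° ✓; |HR| = 10.10 ✓; ∠(HR, RJ) = 90.00° ✓; |RJ| = 22.50 ✗.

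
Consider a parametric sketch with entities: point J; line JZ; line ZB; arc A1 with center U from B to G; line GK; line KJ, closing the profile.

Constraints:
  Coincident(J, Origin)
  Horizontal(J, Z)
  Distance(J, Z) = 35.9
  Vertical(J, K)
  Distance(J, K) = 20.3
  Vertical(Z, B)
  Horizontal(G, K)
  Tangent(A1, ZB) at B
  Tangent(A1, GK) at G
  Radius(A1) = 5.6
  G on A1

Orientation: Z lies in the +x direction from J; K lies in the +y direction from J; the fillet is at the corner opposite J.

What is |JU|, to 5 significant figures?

33.678

J is at the origin; J and Z share the same y with |JZ| = 35.9 and Z on the +x side, so Z = (35.900, 0.0000). JK is vertical with |JK| = 20.3 and K on the +y side, so K = (0.0000, 20.300). The virtual corner opposite J is at (35.900, 20.300). Since A1 is tangent to ZB there, UB ⟂ ZB and since A1 is tangent to GK there, UG ⟂ GK, with radius 5.6, so the center U sits 5.6 in from both sides at U = (30.300, 14.700). Then |JU| = |U − J| = 33.678.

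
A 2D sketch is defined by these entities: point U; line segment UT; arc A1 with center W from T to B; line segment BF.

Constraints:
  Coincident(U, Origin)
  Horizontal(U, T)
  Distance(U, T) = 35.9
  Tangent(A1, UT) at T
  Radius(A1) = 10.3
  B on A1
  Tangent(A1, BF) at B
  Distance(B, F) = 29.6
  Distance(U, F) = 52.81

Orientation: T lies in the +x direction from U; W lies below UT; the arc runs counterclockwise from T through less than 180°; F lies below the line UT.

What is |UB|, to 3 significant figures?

28.8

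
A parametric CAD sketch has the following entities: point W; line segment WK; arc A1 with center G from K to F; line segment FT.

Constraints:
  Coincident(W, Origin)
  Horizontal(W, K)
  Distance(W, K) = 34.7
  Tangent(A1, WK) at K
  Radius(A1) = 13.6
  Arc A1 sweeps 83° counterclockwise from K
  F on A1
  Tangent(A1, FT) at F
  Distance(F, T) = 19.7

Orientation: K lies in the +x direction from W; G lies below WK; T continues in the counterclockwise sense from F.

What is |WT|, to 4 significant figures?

36.68

On A1, K sits at bearing 90° from G; an 83° counterclockwise sweep puts F at bearing 173°, so F = G + 13.6·(cos 173°, sin 173°) = (21.20, -11.94). Since A1 is tangent to FT there, GF ⟂ FT, so FT runs along (−sin 173°, cos 173°); with |FT| = 19.7, T = (18.80, -31.50). Then |WT| = |T − W| = 36.68.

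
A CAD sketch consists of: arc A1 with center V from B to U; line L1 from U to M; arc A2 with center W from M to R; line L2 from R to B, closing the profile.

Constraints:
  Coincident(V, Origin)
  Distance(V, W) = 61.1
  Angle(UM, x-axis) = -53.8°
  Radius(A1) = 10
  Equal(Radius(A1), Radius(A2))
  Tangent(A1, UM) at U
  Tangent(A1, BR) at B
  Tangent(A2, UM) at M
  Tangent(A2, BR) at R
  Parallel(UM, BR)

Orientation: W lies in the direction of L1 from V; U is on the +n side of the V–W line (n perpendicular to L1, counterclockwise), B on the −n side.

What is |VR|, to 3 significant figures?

61.9

The slot axis is L1's direction at -53.8°, so u = (cos -53.8°, sin -53.8°) = (0.591, -0.807) and n = (−sin -53.8°, cos -53.8°) = (0.807, 0.591). V is at the origin and W lies 61.1 along u from V, so W = 61.1·u = (36.1, -49.3). Tangency of A1 to both parallel lines with radius 10.0 puts U and B at V ± 10.0·n: U = (8.07, 5.91), B = (-8.07, -5.91). Equal radii place M and R the same way about W: M = W + 10.0·n = (44.2, -43.4), R = W − 10.0·n = (28.0, -55.2). Then |VR| = |R − V| = 61.9.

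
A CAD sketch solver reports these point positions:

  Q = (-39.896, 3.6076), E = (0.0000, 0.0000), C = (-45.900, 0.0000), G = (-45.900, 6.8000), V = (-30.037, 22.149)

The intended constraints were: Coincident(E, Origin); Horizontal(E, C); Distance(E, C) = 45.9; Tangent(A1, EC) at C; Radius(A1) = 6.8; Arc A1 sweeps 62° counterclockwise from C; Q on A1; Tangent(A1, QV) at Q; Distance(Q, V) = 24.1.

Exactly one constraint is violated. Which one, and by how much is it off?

Distance(Q, V) = 24.1 — off by 3.10.

E = (0.00, 0.00) ✓; E.y = 0.00, C.y = 0.00 ✓; |EC| = 45.90 ✓; ∠(GC, CE) = 90.00° ✓; |GC| = 6.800 ✓; bearing(G→Q) − bearing(G→C) = 62.00° ✓; |GQ| = 6.800 ✓; ∠(GQ, QV) = 90.00° ✓; |QV| = 21.00 ✗.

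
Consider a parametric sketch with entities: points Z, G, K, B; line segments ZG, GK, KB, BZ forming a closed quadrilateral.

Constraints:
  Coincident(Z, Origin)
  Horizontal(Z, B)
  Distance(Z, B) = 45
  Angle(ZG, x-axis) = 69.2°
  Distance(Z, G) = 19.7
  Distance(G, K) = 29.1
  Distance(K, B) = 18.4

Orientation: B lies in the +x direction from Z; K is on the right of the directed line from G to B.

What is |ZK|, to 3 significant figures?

27.0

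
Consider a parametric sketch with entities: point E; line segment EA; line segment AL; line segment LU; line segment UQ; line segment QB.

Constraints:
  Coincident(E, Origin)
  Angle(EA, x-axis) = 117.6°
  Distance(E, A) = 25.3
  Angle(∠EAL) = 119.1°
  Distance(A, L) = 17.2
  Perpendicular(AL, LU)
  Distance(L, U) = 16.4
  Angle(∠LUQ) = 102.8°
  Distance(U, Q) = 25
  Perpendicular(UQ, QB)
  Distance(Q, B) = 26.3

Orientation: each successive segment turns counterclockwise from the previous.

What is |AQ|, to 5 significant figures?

23.083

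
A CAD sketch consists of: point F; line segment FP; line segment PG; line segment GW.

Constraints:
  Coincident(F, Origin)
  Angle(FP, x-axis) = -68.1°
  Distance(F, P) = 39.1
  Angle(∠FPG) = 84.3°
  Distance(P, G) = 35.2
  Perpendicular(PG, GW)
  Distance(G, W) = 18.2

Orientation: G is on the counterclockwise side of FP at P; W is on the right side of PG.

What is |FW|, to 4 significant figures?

65.13

F is at the origin; FP runs at -68.1° with length 39.1, so P = 39.1·(cos -68.1°, sin -68.1°) = (14.58, -36.28). ∠FPG = 84.3°, so PG runs at -68.1° + (180° − 84.3°) = 27.60° from the x-axis; with |PG| = 35.2, G = P + 35.2·(cos 27.60°, sin 27.60°) = (45.78, -19.97). PG is perpendicular to GW; with |GW| = 18.2 on the right of PG, W = G + 18.2·(0.4633, -0.8862) = (54.21, -36.10). Then |FW| = |W − F| = 65.13.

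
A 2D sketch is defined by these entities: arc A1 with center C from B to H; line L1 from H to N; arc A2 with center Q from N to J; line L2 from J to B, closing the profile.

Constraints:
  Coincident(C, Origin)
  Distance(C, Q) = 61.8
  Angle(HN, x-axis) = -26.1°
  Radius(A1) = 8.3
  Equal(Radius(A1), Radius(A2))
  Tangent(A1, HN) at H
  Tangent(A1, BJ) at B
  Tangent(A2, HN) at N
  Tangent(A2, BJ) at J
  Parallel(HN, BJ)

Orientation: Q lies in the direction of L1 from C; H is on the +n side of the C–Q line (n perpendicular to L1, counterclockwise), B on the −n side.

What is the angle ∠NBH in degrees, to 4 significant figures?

74.96°

The slot axis is L1's direction at -26.1°, so u = (cos -26.1°, sin -26.1°) = (0.8980, -0.4399) and n = (−sin -26.1°, cos -26.1°) = (0.4399, 0.8980). C is at the origin and Q lies 61.8 along u from C, so Q = 61.8·u = (55.50, -27.19). Tangency of A1 to both parallel lines with radius 8.3 puts H and B at C ± 8.3·n: H = (3.651, 7.454), B = (-3.651, -7.454). Equal radii place N and J the same way about Q: N = Q + 8.3·n = (59.15, -19.73), J = Q − 8.3·n = (51.85, -34.64). Then cos ∠NBH = BN·BH / (|BN||BH|), giving 74.96°.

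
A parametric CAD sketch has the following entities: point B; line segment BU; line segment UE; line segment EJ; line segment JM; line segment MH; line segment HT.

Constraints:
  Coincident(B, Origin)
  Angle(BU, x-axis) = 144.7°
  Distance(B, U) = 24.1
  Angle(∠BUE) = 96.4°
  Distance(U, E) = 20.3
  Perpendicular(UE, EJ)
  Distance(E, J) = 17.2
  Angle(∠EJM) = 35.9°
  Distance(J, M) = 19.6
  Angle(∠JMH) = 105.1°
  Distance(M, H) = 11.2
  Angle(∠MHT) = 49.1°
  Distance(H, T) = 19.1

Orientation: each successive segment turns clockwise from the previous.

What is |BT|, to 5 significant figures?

25.222

∠JMH = 105.1° gives MH at 112.10° from the x-axis; with |MH| = 11.2, H = (-18.468, 31.374). ∠MHT = 49.1° gives HT at -18.800° from the x-axis; with |HT| = 19.1, T = (-0.38691, 25.219). Then |BT| = |T − B| = 25.222.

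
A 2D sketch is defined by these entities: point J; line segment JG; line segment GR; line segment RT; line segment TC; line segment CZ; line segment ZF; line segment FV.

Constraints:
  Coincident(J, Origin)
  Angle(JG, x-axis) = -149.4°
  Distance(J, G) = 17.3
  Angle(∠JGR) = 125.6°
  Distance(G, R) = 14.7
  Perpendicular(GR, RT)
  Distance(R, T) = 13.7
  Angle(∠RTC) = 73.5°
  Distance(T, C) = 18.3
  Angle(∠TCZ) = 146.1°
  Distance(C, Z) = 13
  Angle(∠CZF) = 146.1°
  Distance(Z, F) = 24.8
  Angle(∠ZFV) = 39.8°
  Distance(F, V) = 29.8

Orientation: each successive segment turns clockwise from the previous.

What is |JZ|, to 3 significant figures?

15.6

J is at the origin; JG runs at -149.4° with length 17.3, so G = (-14.9, -8.81). ∠JGR = 125.6° gives GR at 156° from the x-axis; with |GR| = 14.7, R = (-28.3, -2.87). GR ⟂ RT, so RT runs at 66.2°; with |RT| = 13.7, T = (-22.8, 9.66). ∠RTC = 73.5° gives TC at -40.3° from the x-axis; with |TC| = 18.3, C = (-8.86, -2.18). ∠TCZ = 146.1° gives CZ at -74.2° from the x-axis; with |CZ| = 13.0, Z = (-5.32, -14.7). Then |JZ| = |Z − J| = 15.6.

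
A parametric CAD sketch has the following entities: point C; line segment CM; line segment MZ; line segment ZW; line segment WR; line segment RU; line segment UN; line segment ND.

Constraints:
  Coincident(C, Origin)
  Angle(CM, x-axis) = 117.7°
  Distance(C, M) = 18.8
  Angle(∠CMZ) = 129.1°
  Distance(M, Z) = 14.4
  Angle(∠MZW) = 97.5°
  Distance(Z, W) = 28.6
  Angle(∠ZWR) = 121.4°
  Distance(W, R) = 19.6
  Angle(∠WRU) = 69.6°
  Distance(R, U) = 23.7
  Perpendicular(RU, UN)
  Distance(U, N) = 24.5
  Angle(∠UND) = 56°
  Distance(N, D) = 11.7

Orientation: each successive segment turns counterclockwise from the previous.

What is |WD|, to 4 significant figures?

7.180

RU ⟂ UN, so UN runs at 150.1°; with |UN| = 24.5, N = (-29.02, 10.11). ∠UND = 56.0° gives ND at -85.90° from the x-axis; with |ND| = 11.7, D = (-28.19, -1.558). Then |WD| = |D − W| = 7.180.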